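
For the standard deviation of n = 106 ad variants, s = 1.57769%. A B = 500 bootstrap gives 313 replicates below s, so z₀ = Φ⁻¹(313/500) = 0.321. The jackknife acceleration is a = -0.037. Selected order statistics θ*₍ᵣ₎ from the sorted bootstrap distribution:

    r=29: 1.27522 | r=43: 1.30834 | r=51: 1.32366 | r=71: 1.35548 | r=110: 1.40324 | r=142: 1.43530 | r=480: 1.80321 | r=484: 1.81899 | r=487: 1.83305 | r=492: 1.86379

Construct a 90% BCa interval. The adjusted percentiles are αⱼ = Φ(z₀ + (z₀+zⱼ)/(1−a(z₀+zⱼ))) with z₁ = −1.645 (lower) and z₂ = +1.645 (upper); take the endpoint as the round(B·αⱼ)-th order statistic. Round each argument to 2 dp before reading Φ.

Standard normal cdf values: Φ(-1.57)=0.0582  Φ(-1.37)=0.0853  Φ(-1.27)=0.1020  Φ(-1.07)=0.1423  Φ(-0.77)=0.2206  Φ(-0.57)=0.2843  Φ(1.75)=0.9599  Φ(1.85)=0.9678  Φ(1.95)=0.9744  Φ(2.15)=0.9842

Lower: z₀ + z₁ = 0.321 + (-1.645) = -1.324; 1 − a(z₀+z₁) = 1 − (-0.037)(-1.324) = 0.9510; argument = 0.321 + (-1.324)/0.9510 = -1.0712 → -1.07.
α₁ = Φ(-1.07) = 0.1423; rank = round(500 × 0.1423) = 71; θ*₍71₎ = 1.35548.
Upper: z₀ + z₂ = 1.966; 1 − a(z₀+z₂) = 1.0727; argument = 2.1537 → 2.15; α₂ = 0.9842; rank = 492; θ*₍492₎ = 1.86379.

(1.35548, 1.86379)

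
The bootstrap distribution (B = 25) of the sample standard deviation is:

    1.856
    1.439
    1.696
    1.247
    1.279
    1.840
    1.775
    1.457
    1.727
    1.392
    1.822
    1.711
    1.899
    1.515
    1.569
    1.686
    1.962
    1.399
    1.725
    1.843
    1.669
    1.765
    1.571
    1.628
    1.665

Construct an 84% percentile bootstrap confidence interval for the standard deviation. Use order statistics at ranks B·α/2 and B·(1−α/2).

Sorted replicates: 1.247, 1.279, 1.392, 1.399, 1.439, 1.457, 1.515, 1.569, 1.571, 1.628, 1.665, 1.669, 1.686, 1.696, 1.711, 1.725, 1.727, 1.765, 1.775, 1.822, 1.840, 1.843, 1.856, 1.899, 1.962
α = 0.16; lower rank = 25 × 0.080 = 2; upper rank = 25 × 0.920 = 23.
The 2nd smallest replicate is 1.279; the 23rd is 1.856.

(1.279, 1.856)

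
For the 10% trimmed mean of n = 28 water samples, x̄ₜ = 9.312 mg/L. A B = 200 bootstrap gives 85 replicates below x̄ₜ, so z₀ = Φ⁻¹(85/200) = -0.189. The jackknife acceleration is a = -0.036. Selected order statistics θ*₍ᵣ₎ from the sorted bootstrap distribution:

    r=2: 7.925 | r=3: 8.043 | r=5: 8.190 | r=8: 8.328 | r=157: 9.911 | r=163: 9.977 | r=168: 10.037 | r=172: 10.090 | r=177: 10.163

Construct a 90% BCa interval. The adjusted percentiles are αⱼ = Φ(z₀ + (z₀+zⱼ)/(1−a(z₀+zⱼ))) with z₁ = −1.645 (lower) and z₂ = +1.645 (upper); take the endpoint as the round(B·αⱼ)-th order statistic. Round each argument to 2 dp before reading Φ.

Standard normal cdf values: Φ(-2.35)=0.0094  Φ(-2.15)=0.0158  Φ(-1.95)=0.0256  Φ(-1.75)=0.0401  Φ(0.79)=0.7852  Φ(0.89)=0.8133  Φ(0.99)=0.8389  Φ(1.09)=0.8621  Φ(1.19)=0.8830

Lower: z₀ + z₁ = -0.189 + (-1.645) = -1.834; 1 − a(z₀+z₁) = 1 − (-0.036)(-1.834) = 0.9340; argument = -0.189 + (-1.834)/0.9340 = -2.1526 → -2.15.
α₁ = Φ(-2.15) = 0.0158; rank = round(200 × 0.0158) = 3; θ*₍3₎ = 8.043.
Upper: z₀ + z₂ = 1.456; 1 − a(z₀+z₂) = 1.0524; argument = 1.1945 → 1.19; α₂ = 0.8830; rank = 177; θ*₍177₎ = 10.163.

(8.043, 10.163)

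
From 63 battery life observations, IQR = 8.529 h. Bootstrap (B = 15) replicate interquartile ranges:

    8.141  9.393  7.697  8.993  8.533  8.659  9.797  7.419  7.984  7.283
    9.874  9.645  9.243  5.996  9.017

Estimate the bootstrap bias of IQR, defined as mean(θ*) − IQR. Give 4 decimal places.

bias = −0.0174

mean(θ*) = (8.141 + 9.393 + 7.697 + 8.993 + 8.533 + 8.659 + 9.797 + 7.419 + 7.984 + 7.283 + 9.874 + 9.645 + 9.243 + 5.996 + 9.017) / 15 = 8.51160
bias = 8.51160 − 8.529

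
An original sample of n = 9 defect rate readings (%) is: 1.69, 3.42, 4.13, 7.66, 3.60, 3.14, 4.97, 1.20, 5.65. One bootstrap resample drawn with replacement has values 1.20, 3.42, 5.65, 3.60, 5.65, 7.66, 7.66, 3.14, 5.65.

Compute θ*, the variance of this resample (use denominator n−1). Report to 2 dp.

θ* = 4.70

Mean = 4.8478; sum of squared deviations = 37.5662
s² = 37.5662 / 8 = 4.6958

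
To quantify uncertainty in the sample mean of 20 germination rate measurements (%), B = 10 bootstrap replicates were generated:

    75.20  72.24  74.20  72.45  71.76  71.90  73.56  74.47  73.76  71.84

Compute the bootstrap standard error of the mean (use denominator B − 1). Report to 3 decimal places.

SE* = 1.252

Bootstrap SE is the standard deviation of the 10 replicate means.
Mean of replicates: (75.20 + 72.24 + 74.20 + 72.45 + 71.76 + 71.90 + 73.56 + 74.47 + 73.76 + 71.84) / 10 = 731.3800 / 10 = 73.1380
Sum of squared deviations: (+2.0620)² + (−0.8980)² + (+1.0620)² + (−0.6880)² + (−1.3780)² + (−1.2380)² + (+0.4220)² + (+1.3320)² + (+0.6220)² + (−1.2980)² = 14.1150
Variance = 14.1150 / 9 = 1.5683
SE* = √1.5683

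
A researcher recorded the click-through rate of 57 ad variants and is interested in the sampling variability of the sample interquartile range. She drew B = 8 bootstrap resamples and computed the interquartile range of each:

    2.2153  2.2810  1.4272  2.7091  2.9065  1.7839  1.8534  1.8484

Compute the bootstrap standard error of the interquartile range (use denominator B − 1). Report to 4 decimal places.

SE* = 0.4983

Bootstrap SE is the standard deviation of the 8 replicate interquartile ranges.
Mean of replicates: (2.2153 + 2.2810 + 1.4272 + 2.7091 + 2.9065 + 1.7839 + 1.8534 + 1.8484) / 8 = 17.02480 / 8 = 2.12810
Sum of squared deviations: (+0.08720)² + (+0.15290)² + (−0.70090)² + (+0.58100)² + (+0.77840)² + (−0.34420)² + (−0.27470)² + (−0.27970)² = 1.73788
Variance = 1.73788 / 7 = 0.24827
SE* = √0.24827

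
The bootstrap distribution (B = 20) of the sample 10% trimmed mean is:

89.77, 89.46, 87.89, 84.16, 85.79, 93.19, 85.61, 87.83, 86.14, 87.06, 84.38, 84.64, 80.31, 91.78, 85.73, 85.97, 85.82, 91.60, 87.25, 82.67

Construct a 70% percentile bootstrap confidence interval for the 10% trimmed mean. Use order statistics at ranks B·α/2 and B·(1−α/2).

Sorted replicates: 80.31, 82.67, 84.16, 84.38, 84.64, 85.61, 85.73, 85.79, 85.82, 85.97, 86.14, 87.06, 87.25, 87.83, 87.89, 89.46, 89.77, 91.60, 91.78, 93.19
α = 0.30; lower rank = 20 × 0.150 = 3; upper rank = 20 × 0.850 = 17.
The 3rd smallest replicate is 84.16; the 17th is 89.77.

(84.16, 89.77)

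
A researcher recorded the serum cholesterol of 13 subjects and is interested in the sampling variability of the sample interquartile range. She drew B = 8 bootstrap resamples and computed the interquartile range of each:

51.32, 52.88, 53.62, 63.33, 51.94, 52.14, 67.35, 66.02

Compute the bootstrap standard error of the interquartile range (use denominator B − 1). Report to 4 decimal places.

SE* = 6.9446

Bootstrap SE is the standard deviation of the 8 replicate interquartile ranges.
Mean of replicates: (51.32 + 52.88 + 53.62 + 63.33 + 51.94 + 52.14 + 67.35 + 66.02) / 8 = 458.60000 / 8 = 57.32500
Sum of squared deviations: (−6.00500)² + (−4.44500)² + (−3.70500)² + (+6.00500)² + (−5.38500)² + (−5.18500)² + (+10.02500)² + (+8.69500)² = 337.59120
Variance = 337.59120 / 7 = 48.22731
SE* = √48.22731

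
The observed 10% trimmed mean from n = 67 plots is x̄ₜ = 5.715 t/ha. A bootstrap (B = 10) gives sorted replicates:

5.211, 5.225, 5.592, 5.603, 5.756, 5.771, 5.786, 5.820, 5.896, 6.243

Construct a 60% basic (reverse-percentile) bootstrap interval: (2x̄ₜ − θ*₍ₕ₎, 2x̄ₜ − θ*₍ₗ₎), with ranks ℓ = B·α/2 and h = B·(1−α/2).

Percentile endpoints at ranks 2 and 8: θ*₍2₎ = 5.225, θ*₍8₎ = 5.820.
Basic interval reflects these around x̄ₜ:
  lower = 2 × 5.715 − 5.820 = 5.610
  upper = 2 × 5.715 − 5.225 = 6.205

(5.610, 6.205)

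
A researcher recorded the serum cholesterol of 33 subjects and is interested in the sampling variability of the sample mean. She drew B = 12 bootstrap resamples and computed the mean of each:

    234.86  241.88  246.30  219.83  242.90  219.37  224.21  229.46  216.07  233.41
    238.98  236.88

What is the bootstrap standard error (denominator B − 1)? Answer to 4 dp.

Bootstrap SE is the standard deviation of the 12 replicate means.
Mean of replicates: (234.86 + 241.88 + 246.30 + 219.83 + 242.90 + 219.37 + 224.21 + 229.46 + 216.07 + 233.41 + 238.98 + 236.88) / 12 = 2784.15000 / 12 = 232.01250
Sum of squared deviations: (+2.84750)² + (+9.86750)² + (+14.28750)² + (−12.18250)² + (+10.88750)² + (−12.64250)² + (−7.80250)² + (−2.55250)² + (−15.94250)² + (+1.39750)² + (+6.96750)² + (+4.86750)² = 1132.14142
Variance = 1132.14142 / 11 = 102.92195
SE* = √102.92195

SE* = 10.1450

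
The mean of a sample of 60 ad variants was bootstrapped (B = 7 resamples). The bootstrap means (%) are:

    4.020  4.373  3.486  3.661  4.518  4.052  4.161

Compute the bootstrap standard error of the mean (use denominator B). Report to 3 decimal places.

Bootstrap SE is the standard deviation of the 7 replicate means.
Mean of replicates: (4.020 + 4.373 + 3.486 + 3.661 + 4.518 + 4.052 + 4.161) / 7 = 28.2710 / 7 = 4.0387
Sum of squared deviations: (−0.0187)² + (+0.3343)² + (−0.5527)² + (−0.3777)² + (+0.4793)² + (+0.0133)² + (+0.1223)² = 0.8051
Variance = 0.8051 / 7 = 0.1150
SE* = √0.1150

SE* = 0.339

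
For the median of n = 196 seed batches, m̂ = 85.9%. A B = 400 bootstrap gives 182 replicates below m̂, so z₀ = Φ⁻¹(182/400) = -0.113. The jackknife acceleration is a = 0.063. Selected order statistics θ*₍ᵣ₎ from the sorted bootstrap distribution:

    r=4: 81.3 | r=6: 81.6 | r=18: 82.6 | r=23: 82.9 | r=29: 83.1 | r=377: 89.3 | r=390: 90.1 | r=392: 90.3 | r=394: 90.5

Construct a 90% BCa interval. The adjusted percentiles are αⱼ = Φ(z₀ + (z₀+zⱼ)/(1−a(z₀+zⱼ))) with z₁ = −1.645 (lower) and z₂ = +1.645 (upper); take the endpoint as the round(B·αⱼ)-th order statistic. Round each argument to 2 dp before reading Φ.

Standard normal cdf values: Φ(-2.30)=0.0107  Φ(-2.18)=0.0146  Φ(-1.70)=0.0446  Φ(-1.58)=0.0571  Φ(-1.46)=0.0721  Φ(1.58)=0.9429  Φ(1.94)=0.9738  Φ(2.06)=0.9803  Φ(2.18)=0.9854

(82.6, 89.3)

Lower: z₀ + z₁ = -0.113 + (-1.645) = -1.758; 1 − a(z₀+z₁) = 1 − (0.063)(-1.758) = 1.1108; argument = -0.113 + (-1.758)/1.1108 = -1.6957 → -1.70.
α₁ = Φ(-1.70) = 0.0446; rank = round(400 × 0.0446) = 18; θ*₍18₎ = 82.6.
Upper: z₀ + z₂ = 1.532; 1 − a(z₀+z₂) = 0.9035; argument = 1.5827 → 1.58; α₂ = 0.9429; rank = 377; θ*₍377₎ = 89.3.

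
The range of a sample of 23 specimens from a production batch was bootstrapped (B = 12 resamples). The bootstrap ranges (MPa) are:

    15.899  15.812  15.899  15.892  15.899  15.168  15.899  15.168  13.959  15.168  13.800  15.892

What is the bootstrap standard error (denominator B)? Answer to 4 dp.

Bootstrap SE is the standard deviation of the 12 replicate ranges.
Mean of replicates: (15.899 + 15.812 + 15.899 + 15.892 + 15.899 + 15.168 + 15.899 + 15.168 + 13.959 + 15.168 + 13.800 + 15.892) / 12 = 184.45500 / 12 = 15.37125
Sum of squared deviations: (+0.52775)² + (+0.44075)² + (+0.52775)² + (+0.52075)² + (+0.52775)² + (−0.20325)² + (+0.52775)² + (−0.20325)² + (−1.41225)² + (−0.20325)² + (−1.57125)² + (+0.52075)² = 6.43791
Variance = 6.43791 / 12 = 0.53649
SE* = √0.53649

SE* = 0.7325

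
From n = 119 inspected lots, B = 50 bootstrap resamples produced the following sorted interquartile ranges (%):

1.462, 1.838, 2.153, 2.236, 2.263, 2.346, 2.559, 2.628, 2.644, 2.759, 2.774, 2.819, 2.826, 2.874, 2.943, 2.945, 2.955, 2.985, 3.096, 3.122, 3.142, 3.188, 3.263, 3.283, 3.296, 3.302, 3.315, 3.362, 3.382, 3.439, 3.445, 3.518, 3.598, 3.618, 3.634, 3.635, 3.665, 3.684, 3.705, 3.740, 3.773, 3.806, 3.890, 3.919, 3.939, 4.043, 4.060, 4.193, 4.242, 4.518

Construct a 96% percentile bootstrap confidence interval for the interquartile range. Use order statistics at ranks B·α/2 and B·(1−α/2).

(1.462, 4.242)

α = 0.04; lower rank = 50 × 0.020 = 1; upper rank = 50 × 0.980 = 49.
The 1st smallest replicate is 1.462; the 49th is 4.242.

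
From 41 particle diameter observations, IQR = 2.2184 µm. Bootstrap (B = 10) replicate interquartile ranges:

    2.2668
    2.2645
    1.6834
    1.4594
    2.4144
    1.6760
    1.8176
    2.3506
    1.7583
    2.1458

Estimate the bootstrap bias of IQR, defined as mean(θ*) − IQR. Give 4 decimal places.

mean(θ*) = (2.2668 + 2.2645 + 1.6834 + 1.4594 + 2.4144 + 1.6760 + 1.8176 + 2.3506 + 1.7583 + 2.1458) / 10 = 1.98368
bias = 1.98368 − 2.2184

bias = −0.2347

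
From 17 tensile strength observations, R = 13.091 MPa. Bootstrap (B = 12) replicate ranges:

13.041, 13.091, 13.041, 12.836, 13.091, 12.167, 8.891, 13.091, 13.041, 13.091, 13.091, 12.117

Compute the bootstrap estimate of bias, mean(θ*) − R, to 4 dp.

mean(θ*) = (13.041 + 13.091 + 13.041 + 12.836 + 13.091 + 12.167 + 8.891 + 13.091 + 13.041 + 13.091 + 13.091 + 12.117) / 12 = 12.54908
bias = 12.54908 − 13.091

bias = −0.5419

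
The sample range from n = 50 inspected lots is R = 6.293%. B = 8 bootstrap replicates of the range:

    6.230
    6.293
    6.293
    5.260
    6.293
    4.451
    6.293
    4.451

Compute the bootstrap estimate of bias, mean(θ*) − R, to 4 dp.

bias = −0.5975

mean(θ*) = (6.230 + 6.293 + 6.293 + 5.260 + 6.293 + 4.451 + 6.293 + 4.451) / 8 = 5.69550
bias = 5.69550 − 6.293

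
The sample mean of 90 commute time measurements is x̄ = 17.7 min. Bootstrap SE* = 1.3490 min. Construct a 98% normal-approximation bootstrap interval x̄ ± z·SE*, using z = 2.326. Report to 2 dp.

(14.56, 20.84)

Margin = 2.326 × 1.3490 = 3.138
Interval: 17.7 ± 3.138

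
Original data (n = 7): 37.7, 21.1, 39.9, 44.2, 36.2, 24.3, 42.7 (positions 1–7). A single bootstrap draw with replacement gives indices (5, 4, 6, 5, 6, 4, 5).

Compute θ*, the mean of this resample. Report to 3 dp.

Resample values: 36.2, 44.2, 24.3, 36.2, 24.3, 44.2, 36.2.
Mean = (36.2 + 44.2 + 24.3 + 36.2 + 24.3 + 44.2 + 36.2) / 7 = 245.60 / 7 = 35.086

θ* = 35.086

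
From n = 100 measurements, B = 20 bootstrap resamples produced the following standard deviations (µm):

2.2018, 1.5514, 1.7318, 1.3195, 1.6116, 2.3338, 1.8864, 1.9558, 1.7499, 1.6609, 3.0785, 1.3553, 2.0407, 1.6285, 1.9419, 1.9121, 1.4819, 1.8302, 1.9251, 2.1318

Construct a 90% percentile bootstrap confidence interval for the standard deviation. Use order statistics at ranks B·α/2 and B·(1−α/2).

Sorted replicates: 1.3195, 1.3553, 1.4819, 1.5514, 1.6116, 1.6285, 1.6609, 1.7318, 1.7499, 1.8302, 1.8864, 1.9121, 1.9251, 1.9419, 1.9558, 2.0407, 2.1318, 2.2018, 2.3338, 3.0785
α = 0.10; lower rank = 20 × 0.050 = 1; upper rank = 20 × 0.950 = 19.
The 1st smallest replicate is 1.3195; the 19th is 2.3338.

(1.3195, 2.3338)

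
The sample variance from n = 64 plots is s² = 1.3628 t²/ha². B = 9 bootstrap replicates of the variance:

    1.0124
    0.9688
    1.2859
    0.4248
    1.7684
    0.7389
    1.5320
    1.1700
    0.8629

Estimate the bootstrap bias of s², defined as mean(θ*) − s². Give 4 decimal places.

mean(θ*) = (1.0124 + 0.9688 + 1.2859 + 0.4248 + 1.7684 + 0.7389 + 1.5320 + 1.1700 + 0.8629) / 9 = 1.08490
bias = 1.08490 − 1.3628

bias = −0.2779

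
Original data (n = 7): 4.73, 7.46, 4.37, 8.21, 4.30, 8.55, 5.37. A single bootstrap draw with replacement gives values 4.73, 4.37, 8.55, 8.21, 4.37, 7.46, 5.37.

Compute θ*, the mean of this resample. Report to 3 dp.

Mean = (4.73 + 4.37 + 8.55 + 8.21 + 4.37 + 7.46 + 5.37) / 7 = 43.060 / 7 = 6.151

θ* = 6.151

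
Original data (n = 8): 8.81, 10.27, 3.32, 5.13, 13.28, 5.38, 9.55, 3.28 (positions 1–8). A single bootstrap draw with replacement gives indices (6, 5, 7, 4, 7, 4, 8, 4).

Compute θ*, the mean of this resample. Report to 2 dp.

θ* = 7.05

Resample values: 5.38, 13.28, 9.55, 5.13, 9.55, 5.13, 3.28, 5.13.
Mean = (5.38 + 13.28 + 9.55 + 5.13 + 9.55 + 5.13 + 3.28 + 5.13) / 8 = 56.430 / 8 = 7.05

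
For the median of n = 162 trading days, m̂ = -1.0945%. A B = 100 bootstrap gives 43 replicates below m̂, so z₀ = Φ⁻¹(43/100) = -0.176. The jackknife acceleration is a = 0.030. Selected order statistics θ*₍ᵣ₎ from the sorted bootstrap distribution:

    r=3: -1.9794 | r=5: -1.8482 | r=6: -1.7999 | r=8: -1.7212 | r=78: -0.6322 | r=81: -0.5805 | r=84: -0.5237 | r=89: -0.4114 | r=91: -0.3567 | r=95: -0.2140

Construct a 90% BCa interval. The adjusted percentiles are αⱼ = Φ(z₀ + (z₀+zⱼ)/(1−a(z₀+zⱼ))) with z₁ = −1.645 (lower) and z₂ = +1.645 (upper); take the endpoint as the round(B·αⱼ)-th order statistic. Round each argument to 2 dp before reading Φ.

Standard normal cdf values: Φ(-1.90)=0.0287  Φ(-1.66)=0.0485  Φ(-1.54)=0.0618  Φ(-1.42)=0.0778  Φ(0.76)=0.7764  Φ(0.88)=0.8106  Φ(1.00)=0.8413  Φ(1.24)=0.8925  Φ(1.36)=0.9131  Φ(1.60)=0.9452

Lower: z₀ + z₁ = -0.176 + (-1.645) = -1.821; 1 − a(z₀+z₁) = 1 − (0.030)(-1.821) = 1.0546; argument = -0.176 + (-1.821)/1.0546 = -1.9027 → -1.90.
α₁ = Φ(-1.90) = 0.0287; rank = round(100 × 0.0287) = 3; θ*₍3₎ = -1.9794.
Upper: z₀ + z₂ = 1.469; 1 − a(z₀+z₂) = 0.9559; argument = 1.3607 → 1.36; α₂ = 0.9131; rank = 91; θ*₍91₎ = -0.3567.

(-1.9794, -0.3567)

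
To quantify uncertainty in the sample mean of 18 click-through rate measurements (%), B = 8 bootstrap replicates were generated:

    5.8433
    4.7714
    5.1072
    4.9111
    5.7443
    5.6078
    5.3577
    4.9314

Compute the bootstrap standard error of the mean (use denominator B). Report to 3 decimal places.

SE* = 0.386

Bootstrap SE is the standard deviation of the 8 replicate means.
Mean of replicates: (5.8433 + 4.7714 + 5.1072 + 4.9111 + 5.7443 + 5.6078 + 5.3577 + 4.9314) / 8 = 42.27420 / 8 = 5.28428
Sum of squared deviations: (+0.55903)² + (−0.51288)² + (−0.17708)² + (−0.37317)² + (+0.46002)² + (+0.32353)² + (+0.07343)² + (−0.35288)² = 1.19237
Variance = 1.19237 / 8 = 0.14905
SE* = √0.14905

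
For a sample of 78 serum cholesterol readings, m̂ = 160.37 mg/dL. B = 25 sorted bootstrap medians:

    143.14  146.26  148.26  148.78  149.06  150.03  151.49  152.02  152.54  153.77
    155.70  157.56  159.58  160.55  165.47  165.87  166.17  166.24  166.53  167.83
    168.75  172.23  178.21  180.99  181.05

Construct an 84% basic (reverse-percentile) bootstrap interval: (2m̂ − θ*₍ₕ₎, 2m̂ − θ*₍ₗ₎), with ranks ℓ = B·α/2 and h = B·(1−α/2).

Percentile endpoints at ranks 2 and 23: θ*₍2₎ = 146.26, θ*₍23₎ = 178.21.
Basic interval reflects these around m̂:
  lower = 2 × 160.37 − 178.21 = 142.53
  upper = 2 × 160.37 − 146.26 = 174.48

(142.53, 174.48)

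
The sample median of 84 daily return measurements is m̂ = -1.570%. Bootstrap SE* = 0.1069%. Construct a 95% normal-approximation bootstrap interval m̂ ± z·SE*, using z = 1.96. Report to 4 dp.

(-1.7795, -1.3605)

Margin = 1.96 × 0.1069 = 0.20952
Interval: -1.570 ± 0.20952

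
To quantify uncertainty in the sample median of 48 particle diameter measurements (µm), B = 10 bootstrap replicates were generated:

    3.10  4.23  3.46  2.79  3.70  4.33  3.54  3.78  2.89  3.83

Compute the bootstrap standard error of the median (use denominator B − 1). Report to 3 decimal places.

Bootstrap SE is the standard deviation of the 10 replicate medians.
Mean of replicates: (3.10 + 4.23 + 3.46 + 2.79 + 3.70 + 4.33 + 3.54 + 3.78 + 2.89 + 3.83) / 10 = 35.6500 / 10 = 3.5650
Sum of squared deviations: (−0.4650)² + (+0.6650)² + (−0.1050)² + (−0.7750)² + (+0.1350)² + (+0.7650)² + (−0.0250)² + (+0.2150)² + (−0.6750)² + (+0.2650)² = 2.4463
Variance = 2.4463 / 9 = 0.2718
SE* = √0.2718

SE* = 0.521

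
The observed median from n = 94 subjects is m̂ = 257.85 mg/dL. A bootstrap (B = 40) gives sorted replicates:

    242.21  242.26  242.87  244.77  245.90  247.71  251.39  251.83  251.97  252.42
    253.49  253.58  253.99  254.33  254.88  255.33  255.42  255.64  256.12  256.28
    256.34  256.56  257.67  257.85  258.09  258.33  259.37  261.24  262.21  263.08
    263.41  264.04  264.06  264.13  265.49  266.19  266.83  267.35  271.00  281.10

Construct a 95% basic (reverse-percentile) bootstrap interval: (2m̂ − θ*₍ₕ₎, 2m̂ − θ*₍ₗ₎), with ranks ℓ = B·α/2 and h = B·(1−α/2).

(244.70, 273.49)

Percentile endpoints at ranks 1 and 39: θ*₍1₎ = 242.21, θ*₍39₎ = 271.00.
Basic interval reflects these around m̂:
  lower = 2 × 257.85 − 271.00 = 244.70
  upper = 2 × 257.85 − 242.21 = 273.49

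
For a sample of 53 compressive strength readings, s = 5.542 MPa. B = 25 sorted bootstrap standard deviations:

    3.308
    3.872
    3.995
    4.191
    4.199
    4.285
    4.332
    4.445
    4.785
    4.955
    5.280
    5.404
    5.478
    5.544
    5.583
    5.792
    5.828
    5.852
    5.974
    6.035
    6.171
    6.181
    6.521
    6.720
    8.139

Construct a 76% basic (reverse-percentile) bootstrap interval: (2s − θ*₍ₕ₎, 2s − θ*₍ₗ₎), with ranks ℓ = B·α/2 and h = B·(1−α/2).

(4.903, 7.089)

Percentile endpoints at ranks 3 and 22: θ*₍3₎ = 3.995, θ*₍22₎ = 6.181.
Basic interval reflects these around s:
  lower = 2 × 5.542 − 6.181 = 4.903
  upper = 2 × 5.542 − 3.995 = 7.089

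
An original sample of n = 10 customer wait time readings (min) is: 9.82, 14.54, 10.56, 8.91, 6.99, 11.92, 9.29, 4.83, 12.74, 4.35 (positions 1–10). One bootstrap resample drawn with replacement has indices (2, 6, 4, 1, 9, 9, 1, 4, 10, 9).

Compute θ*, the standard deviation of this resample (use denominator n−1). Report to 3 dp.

Resample values: 14.54, 11.92, 8.91, 9.82, 12.74, 12.74, 9.82, 8.91, 4.35, 12.74.
Mean = 10.6490; sum of squared deviations = 76.9723
s² = 76.9723 / 9 = 8.5525
s = √8.5525 = 2.924

θ* = 2.924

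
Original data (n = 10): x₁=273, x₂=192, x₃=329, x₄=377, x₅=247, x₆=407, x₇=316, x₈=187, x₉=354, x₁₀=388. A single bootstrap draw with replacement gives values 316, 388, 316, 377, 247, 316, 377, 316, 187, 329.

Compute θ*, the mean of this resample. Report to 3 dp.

Mean = (316 + 388 + 316 + 377 + 247 + 316 + 377 + 316 + 187 + 329) / 10 = 3169.0 / 10 = 316.900

θ* = 316.900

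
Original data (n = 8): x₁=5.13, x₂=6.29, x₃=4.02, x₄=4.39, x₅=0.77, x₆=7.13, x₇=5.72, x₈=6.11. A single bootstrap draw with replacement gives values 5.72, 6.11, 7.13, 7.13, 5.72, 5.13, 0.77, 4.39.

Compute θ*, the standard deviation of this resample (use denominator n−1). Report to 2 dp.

θ* = 2.04

Mean = 5.2625; sum of squared deviations = 29.0733
s² = 29.0733 / 7 = 4.1533
s = √4.1533 = 2.04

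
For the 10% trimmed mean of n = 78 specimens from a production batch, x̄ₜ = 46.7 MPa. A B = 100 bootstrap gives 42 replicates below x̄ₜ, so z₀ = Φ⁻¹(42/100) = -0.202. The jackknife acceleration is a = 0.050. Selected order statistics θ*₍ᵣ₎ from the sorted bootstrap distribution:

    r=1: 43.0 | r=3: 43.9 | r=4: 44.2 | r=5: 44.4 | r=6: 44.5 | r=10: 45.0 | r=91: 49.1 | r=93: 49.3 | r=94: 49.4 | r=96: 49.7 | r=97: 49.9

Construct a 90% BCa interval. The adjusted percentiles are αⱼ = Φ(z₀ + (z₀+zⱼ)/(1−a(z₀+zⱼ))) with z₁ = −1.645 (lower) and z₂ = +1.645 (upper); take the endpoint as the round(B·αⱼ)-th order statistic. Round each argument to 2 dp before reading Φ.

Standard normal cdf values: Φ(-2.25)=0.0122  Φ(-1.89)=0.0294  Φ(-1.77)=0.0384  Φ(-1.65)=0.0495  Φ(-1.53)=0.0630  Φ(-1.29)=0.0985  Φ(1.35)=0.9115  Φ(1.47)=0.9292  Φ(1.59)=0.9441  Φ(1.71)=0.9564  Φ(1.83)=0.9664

Lower: z₀ + z₁ = -0.202 + (-1.645) = -1.847; 1 − a(z₀+z₁) = 1 − (0.050)(-1.847) = 1.0923; argument = -0.202 + (-1.847)/1.0923 = -1.8929 → -1.89.
α₁ = Φ(-1.89) = 0.0294; rank = round(100 × 0.0294) = 3; θ*₍3₎ = 43.9.
Upper: z₀ + z₂ = 1.443; 1 − a(z₀+z₂) = 0.9278; argument = 1.3532 → 1.35; α₂ = 0.9115; rank = 91; θ*₍91₎ = 49.1.

(43.9, 49.1)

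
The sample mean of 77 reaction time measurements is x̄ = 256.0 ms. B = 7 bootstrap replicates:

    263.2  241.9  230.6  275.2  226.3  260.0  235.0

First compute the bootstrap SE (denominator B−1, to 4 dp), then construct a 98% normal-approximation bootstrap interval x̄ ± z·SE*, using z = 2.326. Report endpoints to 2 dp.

(212.56, 299.44)

Mean of replicates = 247.4571; sum of squared deviations = 2092.6771; SE* = √(2092.6771/6) = 18.6756
Margin = 2.326 × 18.6756 = 43.439
Interval: 256.0 ± 43.439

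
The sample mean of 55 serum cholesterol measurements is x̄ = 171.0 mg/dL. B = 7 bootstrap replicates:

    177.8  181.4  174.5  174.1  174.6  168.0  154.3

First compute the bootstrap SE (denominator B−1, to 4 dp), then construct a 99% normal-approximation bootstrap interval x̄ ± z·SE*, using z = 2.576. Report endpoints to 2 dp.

Mean of replicates = 172.1000; sum of squared deviations = 468.6400; SE* = √(468.6400/6) = 8.8378
Margin = 2.576 × 8.8378 = 22.766
Interval: 171.0 ± 22.766

(148.23, 193.77)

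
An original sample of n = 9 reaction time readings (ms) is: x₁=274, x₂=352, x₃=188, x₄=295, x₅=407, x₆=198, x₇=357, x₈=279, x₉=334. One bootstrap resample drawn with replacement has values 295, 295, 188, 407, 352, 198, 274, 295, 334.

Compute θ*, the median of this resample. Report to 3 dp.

θ* = 295.000

Sorted: 188, 198, 274, 295, 295, 295, 334, 352, 407
Median = middle value = 295.000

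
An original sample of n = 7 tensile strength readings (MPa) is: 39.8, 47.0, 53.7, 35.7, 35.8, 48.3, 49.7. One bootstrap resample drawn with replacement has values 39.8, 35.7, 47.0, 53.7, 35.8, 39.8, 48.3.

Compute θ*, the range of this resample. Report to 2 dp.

θ* = 18.00

Range = 53.7 − 35.7 = 18.00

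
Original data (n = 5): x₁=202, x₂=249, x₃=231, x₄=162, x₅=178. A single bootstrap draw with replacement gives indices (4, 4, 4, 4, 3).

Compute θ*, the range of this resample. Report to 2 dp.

Resample values: 162, 162, 162, 162, 231.
Range = 231 − 162 = 69.00

θ* = 69.00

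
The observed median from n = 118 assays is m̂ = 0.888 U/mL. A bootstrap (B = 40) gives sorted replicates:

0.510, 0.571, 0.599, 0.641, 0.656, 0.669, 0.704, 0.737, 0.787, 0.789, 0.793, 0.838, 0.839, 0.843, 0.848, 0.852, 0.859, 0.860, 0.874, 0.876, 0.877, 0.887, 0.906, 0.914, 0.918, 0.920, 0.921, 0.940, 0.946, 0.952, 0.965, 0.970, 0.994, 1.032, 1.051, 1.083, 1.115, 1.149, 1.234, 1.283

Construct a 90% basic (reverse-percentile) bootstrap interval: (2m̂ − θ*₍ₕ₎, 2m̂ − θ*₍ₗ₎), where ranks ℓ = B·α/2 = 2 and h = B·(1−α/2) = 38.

(0.627, 1.205)

Percentile endpoints at ranks 2 and 38: θ*₍2₎ = 0.571, θ*₍38₎ = 1.149.
Basic interval reflects these around m̂:
  lower = 2 × 0.888 − 1.149 = 0.627
  upper = 2 × 0.888 − 0.571 = 1.205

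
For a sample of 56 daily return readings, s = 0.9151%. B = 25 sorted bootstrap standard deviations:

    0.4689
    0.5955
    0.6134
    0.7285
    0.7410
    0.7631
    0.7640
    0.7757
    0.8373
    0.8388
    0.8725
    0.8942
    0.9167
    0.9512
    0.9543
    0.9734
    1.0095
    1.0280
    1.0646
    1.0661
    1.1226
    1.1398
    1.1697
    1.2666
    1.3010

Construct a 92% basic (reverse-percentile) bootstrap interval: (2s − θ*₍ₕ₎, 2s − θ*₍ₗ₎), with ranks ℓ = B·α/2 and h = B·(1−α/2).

(0.5636, 1.3613)

Percentile endpoints at ranks 1 and 24: θ*₍1₎ = 0.4689, θ*₍24₎ = 1.2666.
Basic interval reflects these around s:
  lower = 2 × 0.9151 − 1.2666 = 0.5636
  upper = 2 × 0.9151 − 0.4689 = 1.3613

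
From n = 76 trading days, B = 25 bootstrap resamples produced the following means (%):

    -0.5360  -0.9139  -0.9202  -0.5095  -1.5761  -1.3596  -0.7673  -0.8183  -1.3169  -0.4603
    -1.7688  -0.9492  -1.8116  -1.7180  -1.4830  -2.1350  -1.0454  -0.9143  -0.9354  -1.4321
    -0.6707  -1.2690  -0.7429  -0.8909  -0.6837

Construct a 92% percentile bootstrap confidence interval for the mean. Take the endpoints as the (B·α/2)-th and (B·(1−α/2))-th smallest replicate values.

Sorted replicates: -2.1350, -1.8116, -1.7688, -1.7180, -1.5761, -1.4830, -1.4321, -1.3596, -1.3169, -1.2690, -1.0454, -0.9492, -0.9354, -0.9202, -0.9143, -0.9139, -0.8909, -0.8183, -0.7673, -0.7429, -0.6837, -0.6707, -0.5360, -0.5095, -0.4603
α = 0.08; lower rank = 25 × 0.040 = 1; upper rank = 25 × 0.960 = 24.
The 1st smallest replicate is -2.1350; the 24th is -0.5095.

(-2.1350, -0.5095)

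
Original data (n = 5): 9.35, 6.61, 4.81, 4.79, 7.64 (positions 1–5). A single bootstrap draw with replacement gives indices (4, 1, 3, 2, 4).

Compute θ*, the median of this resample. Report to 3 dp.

Resample values: 4.79, 9.35, 4.81, 6.61, 4.79.
Sorted: 4.79, 4.79, 4.81, 6.61, 9.35
Median = middle value = 4.810

θ* = 4.810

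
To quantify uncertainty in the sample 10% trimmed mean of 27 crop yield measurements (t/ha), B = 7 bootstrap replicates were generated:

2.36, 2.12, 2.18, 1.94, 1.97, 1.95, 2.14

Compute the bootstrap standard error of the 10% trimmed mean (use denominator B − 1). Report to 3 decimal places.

Bootstrap SE is the standard deviation of the 7 replicate 10% trimmed means.
Mean of replicates: (2.36 + 2.12 + 2.18 + 1.94 + 1.97 + 1.95 + 2.14) / 7 = 14.6600 / 7 = 2.0943
Sum of squared deviations: (+0.2657)² + (+0.0257)² + (+0.0857)² + (−0.1543)² + (−0.1243)² + (−0.1443)² + (+0.0457)² = 0.1408
Variance = 0.1408 / 6 = 0.0235
SE* = √0.0235

SE* = 0.153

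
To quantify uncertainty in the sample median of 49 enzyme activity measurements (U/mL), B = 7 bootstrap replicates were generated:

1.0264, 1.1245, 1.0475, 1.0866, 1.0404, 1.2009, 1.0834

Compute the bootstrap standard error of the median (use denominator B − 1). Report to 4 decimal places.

Bootstrap SE is the standard deviation of the 7 replicate medians.
Mean of replicates: (1.0264 + 1.1245 + 1.0475 + 1.0866 + 1.0404 + 1.2009 + 1.0834) / 7 = 7.609700 / 7 = 1.087100
Sum of squared deviations: (−0.060700)² + (+0.037400)² + (−0.039600)² + (−0.000500)² + (−0.046700)² + (+0.113800)² + (−0.003700)² = 0.021797
Variance = 0.021797 / 6 = 0.003633
SE* = √0.003633

SE* = 0.0603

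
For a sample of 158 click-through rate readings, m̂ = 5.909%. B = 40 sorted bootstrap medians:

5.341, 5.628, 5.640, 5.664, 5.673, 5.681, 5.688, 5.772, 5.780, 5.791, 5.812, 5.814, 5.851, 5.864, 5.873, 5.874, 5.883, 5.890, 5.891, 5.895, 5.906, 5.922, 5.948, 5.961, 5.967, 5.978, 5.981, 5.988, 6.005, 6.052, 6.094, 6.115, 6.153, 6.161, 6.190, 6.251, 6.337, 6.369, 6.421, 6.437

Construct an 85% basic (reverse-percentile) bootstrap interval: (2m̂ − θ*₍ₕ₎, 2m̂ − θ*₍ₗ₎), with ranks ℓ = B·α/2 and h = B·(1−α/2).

Percentile endpoints at ranks 3 and 37: θ*₍3₎ = 5.640, θ*₍37₎ = 6.337.
Basic interval reflects these around m̂:
  lower = 2 × 5.909 − 6.337 = 5.481
  upper = 2 × 5.909 − 5.640 = 6.178

(5.481, 6.178)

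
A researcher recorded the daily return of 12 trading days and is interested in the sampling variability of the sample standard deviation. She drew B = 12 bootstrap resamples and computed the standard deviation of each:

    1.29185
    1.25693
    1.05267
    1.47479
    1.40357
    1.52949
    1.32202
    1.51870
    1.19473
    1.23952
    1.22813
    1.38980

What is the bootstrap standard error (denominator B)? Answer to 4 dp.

Bootstrap SE is the standard deviation of the 12 replicate standard deviations.
Mean of replicates: (1.29185 + 1.25693 + 1.05267 + 1.47479 + 1.40357 + 1.52949 + 1.32202 + 1.51870 + 1.19473 + 1.23952 + 1.22813 + 1.38980) / 12 = 15.902200 / 12 = 1.325183
Sum of squared deviations: (−0.033333)² + (−0.068253)² + (−0.272513)² + (+0.149607)² + (+0.078387)² + (+0.204307)² + (−0.003163)² + (+0.193517)² + (−0.130453)² + (−0.085663)² + (−0.097053)² + (+0.064617)² = 0.225711
Variance = 0.225711 / 12 = 0.018809
SE* = √0.018809

SE* = 0.1371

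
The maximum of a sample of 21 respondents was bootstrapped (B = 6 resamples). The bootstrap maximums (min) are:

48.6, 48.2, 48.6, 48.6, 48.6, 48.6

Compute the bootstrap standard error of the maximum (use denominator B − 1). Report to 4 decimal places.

Bootstrap SE is the standard deviation of the 6 replicate maximums.
Mean of replicates: (48.6 + 48.2 + 48.6 + 48.6 + 48.6 + 48.6) / 6 = 291.20000 / 6 = 48.53333
Sum of squared deviations: (+0.06667)² + (−0.33333)² + (+0.06667)² + (+0.06667)² + (+0.06667)² + (+0.06667)² = 0.13333
Variance = 0.13333 / 5 = 0.02667
SE* = √0.02667

SE* = 0.1633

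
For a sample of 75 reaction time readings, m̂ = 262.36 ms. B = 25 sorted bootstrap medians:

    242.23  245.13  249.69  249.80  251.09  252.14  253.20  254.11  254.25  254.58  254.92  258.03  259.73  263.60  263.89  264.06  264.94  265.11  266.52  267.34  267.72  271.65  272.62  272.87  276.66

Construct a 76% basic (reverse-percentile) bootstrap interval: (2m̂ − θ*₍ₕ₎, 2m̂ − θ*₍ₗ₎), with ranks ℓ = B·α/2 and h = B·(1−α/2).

(253.07, 275.03)

Percentile endpoints at ranks 3 and 22: θ*₍3₎ = 249.69, θ*₍22₎ = 271.65.
Basic interval reflects these around m̂:
  lower = 2 × 262.36 − 271.65 = 253.07
  upper = 2 × 262.36 − 249.69 = 275.03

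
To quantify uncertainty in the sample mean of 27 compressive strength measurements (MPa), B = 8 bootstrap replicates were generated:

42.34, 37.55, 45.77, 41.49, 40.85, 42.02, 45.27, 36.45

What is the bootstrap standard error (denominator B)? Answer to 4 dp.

Bootstrap SE is the standard deviation of the 8 replicate means.
Mean of replicates: (42.34 + 37.55 + 45.77 + 41.49 + 40.85 + 42.02 + 45.27 + 36.45) / 8 = 331.74000 / 8 = 41.46750
Sum of squared deviations: (+0.87250)² + (−3.91750)² + (+4.30250)² + (+0.02250)² + (−0.61750)² + (+0.55250)² + (+3.80250)² + (−5.01750)² = 74.94095
Variance = 74.94095 / 8 = 9.36762
SE* = √9.36762

SE* = 3.0607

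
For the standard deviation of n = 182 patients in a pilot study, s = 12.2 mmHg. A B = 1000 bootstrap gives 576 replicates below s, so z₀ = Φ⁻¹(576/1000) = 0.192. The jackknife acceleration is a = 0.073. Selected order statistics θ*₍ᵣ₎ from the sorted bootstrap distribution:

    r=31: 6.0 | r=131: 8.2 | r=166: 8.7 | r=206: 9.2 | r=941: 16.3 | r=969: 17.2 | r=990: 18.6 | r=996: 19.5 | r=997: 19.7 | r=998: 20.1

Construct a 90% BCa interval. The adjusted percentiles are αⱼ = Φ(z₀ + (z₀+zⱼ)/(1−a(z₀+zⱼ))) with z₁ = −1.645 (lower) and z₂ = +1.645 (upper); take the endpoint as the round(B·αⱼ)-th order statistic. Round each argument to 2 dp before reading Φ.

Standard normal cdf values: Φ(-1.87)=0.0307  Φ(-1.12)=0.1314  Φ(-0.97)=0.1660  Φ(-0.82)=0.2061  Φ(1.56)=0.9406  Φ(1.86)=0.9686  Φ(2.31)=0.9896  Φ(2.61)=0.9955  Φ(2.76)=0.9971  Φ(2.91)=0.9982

Lower: z₀ + z₁ = 0.192 + (-1.645) = -1.453; 1 − a(z₀+z₁) = 1 − (0.073)(-1.453) = 1.1061; argument = 0.192 + (-1.453)/1.1061 = -1.1217 → -1.12.
α₁ = Φ(-1.12) = 0.1314; rank = round(1000 × 0.1314) = 131; θ*₍131₎ = 8.2.
Upper: z₀ + z₂ = 1.837; 1 − a(z₀+z₂) = 0.8659; argument = 2.3135 → 2.31; α₂ = 0.9896; rank = 990; θ*₍990₎ = 18.6.

(8.2, 18.6)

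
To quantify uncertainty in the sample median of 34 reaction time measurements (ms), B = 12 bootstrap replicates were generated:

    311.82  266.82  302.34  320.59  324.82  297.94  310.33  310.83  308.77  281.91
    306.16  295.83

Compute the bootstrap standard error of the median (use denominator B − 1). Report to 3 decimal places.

SE* = 16.103

Bootstrap SE is the standard deviation of the 12 replicate medians.
Mean of replicates: (311.82 + 266.82 + 302.34 + 320.59 + 324.82 + 297.94 + 310.33 + 310.83 + 308.77 + 281.91 + 306.16 + 295.83) / 12 = 3638.1600 / 12 = 303.1800
Sum of squared deviations: (+8.6400)² + (−36.3600)² + (−0.8400)² + (+17.4100)² + (+21.6400)² + (−5.2400)² + (+7.1500)² + (+7.6500)² + (+5.5900)² + (−21.2700)² + (+2.9800)² + (−7.3500)² = 2852.4690
Variance = 2852.4690 / 11 = 259.3154
SE* = √259.3154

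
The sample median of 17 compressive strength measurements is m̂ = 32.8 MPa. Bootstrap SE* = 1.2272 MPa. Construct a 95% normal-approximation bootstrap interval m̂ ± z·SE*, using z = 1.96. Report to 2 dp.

(30.39, 35.21)

Margin = 1.96 × 1.2272 = 2.405
Interval: 32.8 ± 2.405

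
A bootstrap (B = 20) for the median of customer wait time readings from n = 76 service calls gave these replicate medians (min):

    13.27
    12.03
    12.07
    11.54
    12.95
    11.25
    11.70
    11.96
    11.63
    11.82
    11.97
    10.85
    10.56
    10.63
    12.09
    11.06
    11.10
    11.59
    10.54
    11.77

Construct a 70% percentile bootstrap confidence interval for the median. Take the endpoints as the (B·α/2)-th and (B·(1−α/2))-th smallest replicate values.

Sorted replicates: 10.54, 10.56, 10.63, 10.85, 11.06, 11.10, 11.25, 11.54, 11.59, 11.63, 11.70, 11.77, 11.82, 11.96, 11.97, 12.03, 12.07, 12.09, 12.95, 13.27
α = 0.30; lower rank = 20 × 0.150 = 3; upper rank = 20 × 0.850 = 17.
The 3rd smallest replicate is 10.63; the 17th is 12.07.

(10.63, 12.07)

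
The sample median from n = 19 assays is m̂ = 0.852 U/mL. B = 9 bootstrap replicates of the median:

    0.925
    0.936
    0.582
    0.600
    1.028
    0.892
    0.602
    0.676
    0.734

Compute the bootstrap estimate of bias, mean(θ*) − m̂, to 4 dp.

bias = −0.0770

mean(θ*) = (0.925 + 0.936 + 0.582 + 0.600 + 1.028 + 0.892 + 0.602 + 0.676 + 0.734) / 9 = 0.77500
bias = 0.77500 − 0.852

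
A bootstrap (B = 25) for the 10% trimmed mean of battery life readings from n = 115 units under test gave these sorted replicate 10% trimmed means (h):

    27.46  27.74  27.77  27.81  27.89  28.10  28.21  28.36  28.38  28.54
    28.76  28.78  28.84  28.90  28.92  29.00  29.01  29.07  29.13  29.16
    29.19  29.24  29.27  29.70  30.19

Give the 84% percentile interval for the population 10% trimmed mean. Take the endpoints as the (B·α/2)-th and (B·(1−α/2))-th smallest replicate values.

α = 0.16; lower rank = 25 × 0.080 = 2; upper rank = 25 × 0.920 = 23.
The 2nd smallest replicate is 27.74; the 23rd is 29.27.

(27.74, 29.27)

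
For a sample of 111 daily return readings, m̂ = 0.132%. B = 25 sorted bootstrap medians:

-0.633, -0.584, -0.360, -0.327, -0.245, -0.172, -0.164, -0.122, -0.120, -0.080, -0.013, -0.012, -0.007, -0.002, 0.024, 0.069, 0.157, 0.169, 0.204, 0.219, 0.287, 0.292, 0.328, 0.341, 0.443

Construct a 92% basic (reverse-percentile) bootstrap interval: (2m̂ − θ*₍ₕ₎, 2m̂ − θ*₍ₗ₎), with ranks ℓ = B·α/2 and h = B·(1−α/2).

Percentile endpoints at ranks 1 and 24: θ*₍1₎ = -0.633, θ*₍24₎ = 0.341.
Basic interval reflects these around m̂:
  lower = 2 × 0.132 − 0.341 = -0.077
  upper = 2 × 0.132 − -0.633 = 0.897

(-0.077, 0.897)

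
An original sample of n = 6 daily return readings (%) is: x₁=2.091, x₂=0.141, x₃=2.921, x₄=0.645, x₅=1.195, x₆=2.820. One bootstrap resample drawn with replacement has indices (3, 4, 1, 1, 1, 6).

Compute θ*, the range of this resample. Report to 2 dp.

θ* = 2.28

Resample values: 2.921, 0.645, 2.091, 2.091, 2.091, 2.820.
Range = 2.921 − 0.645 = 2.28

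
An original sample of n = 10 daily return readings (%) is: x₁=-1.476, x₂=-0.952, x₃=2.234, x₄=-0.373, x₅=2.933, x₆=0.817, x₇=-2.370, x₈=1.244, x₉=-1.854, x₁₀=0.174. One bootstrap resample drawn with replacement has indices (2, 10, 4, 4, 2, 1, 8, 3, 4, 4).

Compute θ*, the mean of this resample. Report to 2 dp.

Resample values: -0.952, 0.174, -0.373, -0.373, -0.952, -1.476, 1.244, 2.234, -0.373, -0.373.
Mean = ((-0.952) + 0.174 + (-0.373) + (-0.373) + (-0.952) + (-1.476) + 1.244 + 2.234 + (-0.373) + (-0.373)) / 10 = -1.2200 / 10 = -0.12

θ* = -0.12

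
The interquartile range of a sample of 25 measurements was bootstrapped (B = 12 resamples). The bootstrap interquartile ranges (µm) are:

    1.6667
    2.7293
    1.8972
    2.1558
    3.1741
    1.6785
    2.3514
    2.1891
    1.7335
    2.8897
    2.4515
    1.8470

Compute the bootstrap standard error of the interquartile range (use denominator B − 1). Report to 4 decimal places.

SE* = 0.5020

Bootstrap SE is the standard deviation of the 12 replicate interquartile ranges.
Mean of replicates: (1.6667 + 2.7293 + 1.8972 + 2.1558 + 3.1741 + 1.6785 + 2.3514 + 2.1891 + 1.7335 + 2.8897 + 2.4515 + 1.8470) / 12 = 26.76380 / 12 = 2.23032
Sum of squared deviations: (−0.56362)² + (+0.49898)² + (−0.33312)² + (−0.07452)² + (+0.94378)² + (−0.55182)² + (+0.12108)² + (−0.04122)² + (−0.49682)² + (+0.65938)² + (+0.22118)² + (−0.38332)² = 2.77222
Variance = 2.77222 / 11 = 0.25202
SE* = √0.25202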